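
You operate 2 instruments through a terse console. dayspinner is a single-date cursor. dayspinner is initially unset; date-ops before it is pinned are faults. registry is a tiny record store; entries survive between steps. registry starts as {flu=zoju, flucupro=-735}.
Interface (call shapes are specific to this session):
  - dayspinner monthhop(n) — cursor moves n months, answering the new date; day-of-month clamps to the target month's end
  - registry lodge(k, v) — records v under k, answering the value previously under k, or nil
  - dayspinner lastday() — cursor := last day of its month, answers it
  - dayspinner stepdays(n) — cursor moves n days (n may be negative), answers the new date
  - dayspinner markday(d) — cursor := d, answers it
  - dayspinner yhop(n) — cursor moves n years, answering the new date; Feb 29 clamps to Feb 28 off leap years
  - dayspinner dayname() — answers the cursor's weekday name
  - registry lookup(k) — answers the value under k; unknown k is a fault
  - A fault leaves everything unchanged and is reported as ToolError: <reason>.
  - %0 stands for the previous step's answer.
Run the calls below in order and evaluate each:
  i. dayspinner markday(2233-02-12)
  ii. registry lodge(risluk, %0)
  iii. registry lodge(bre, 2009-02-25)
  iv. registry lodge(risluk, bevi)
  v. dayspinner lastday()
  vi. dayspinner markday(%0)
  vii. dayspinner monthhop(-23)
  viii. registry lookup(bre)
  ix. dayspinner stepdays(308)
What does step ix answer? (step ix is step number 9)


[in] dayspinner markday d: 2233-02-12
[out] 2233-02-12
[in] registry lodge k: risluk v: %0
[out] nil
[in] registry lodge k: bre v: 2009-02-25
[out] nil
[in] registry lodge k: risluk v: bevi
[out] 2233-02-12
[in] dayspinner lastday
[out] 2233-02-28
[in] dayspinner markday d: %0
[out] 2233-02-28
[in] dayspinner monthhop n: -23
[out] 2231-03-28
[in] registry lookup k: bre
[out] 2009-02-25
[in] dayspinner stepdays n: 308
[out] 2232-01-30

Answer: 2232-01-30


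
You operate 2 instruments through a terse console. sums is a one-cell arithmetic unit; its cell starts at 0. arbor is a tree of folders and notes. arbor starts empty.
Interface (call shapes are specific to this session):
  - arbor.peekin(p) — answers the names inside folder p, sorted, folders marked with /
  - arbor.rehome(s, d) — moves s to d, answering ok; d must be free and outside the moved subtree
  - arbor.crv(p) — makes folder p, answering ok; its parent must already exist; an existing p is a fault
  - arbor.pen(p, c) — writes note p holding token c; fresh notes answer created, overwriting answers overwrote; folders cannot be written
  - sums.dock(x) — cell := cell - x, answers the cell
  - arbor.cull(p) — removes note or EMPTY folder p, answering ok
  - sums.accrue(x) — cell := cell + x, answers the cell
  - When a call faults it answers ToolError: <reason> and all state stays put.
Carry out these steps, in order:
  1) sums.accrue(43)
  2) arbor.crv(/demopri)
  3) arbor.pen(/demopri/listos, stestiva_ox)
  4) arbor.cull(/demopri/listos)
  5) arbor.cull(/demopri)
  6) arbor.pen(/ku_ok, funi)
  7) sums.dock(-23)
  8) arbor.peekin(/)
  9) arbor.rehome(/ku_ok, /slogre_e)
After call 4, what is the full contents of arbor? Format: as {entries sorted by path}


·→ sums.accrue(43)
·← 43
·→ arbor.crv(/demopri)
·← ok
·→ arbor.pen(/demopri/listos, stestiva_ox)
·← created
·→ arbor.cull(/demopri/listos)
·← ok
·→ arbor.cull(/demopri)
·← ok
·→ arbor.pen(/ku_ok, funi)
·← created
·→ sums.dock(-23)
·← 66
·→ arbor.peekin(/)
·← [ku_ok]
·→ arbor.rehome(/ku_ok, /slogre_e)
·← ok

Answer: {demopri/}


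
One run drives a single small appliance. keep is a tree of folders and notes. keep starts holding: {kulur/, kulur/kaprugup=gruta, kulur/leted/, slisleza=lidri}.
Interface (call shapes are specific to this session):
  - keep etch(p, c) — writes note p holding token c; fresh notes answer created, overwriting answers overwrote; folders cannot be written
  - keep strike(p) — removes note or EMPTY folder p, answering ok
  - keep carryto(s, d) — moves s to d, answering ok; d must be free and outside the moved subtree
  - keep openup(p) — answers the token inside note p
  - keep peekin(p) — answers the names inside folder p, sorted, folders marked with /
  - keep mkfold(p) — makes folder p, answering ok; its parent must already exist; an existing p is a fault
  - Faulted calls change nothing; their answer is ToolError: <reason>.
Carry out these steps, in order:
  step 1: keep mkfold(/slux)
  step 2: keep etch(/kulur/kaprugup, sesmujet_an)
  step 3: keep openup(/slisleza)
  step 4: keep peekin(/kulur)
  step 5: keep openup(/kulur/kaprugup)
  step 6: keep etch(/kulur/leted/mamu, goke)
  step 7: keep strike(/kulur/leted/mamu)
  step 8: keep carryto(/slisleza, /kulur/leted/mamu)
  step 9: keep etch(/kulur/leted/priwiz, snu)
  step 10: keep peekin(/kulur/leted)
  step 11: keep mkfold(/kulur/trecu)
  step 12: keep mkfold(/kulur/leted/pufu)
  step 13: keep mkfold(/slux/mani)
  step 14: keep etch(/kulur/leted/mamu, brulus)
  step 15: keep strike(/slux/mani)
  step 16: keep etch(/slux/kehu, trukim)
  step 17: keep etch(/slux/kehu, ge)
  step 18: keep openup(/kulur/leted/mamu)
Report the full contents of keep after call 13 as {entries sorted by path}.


Answer: {kulur/, kulur/kaprugup=sesmujet_an, kulur/leted/, kulur/leted/mamu=lidri, kulur/leted/priwiz=snu, kulur/leted/pufu/, kulur/trecu/, slux/, slux/mani/}

Derivation:
Using keep mkfold(p→/slux), which returns ok.
I run keep etch(p→/kulur/kaprugup, c→sesmujet_an), giving overwrote.
Then keep openup(p→/slisleza), yielding lidri.
Using keep peekin(p→/kulur), — result: [kaprugup, leted/].
I use keep openup(p→/kulur/kaprugup), and get sesmujet_an.
Then keep etch(p→/kulur/leted/mamu, c→goke), → created.
Calling keep strike(p→/kulur/leted/mamu), and observe ok.
I use keep carryto(s→/slisleza, d→/kulur/leted/mamu), and see ok.
Using keep etch(p→/kulur/leted/priwiz, c→snu): created.
I try keep peekin(p→/kulur/leted), and get [mamu, priwiz].
Now I run keep mkfold(p→/kulur/trecu): ok.
Calling keep mkfold(p→/kulur/leted/pufu), giving ok.
Next I call keep mkfold(p→/slux/mani), and see ok.
I invoke keep etch(p→/kulur/leted/mamu, c→brulus), which returns overwrote.
Using keep strike(p→/slux/mani), → ok.
I run keep etch(p→/slux/kehu, c→trukim): created.
I use keep etch(p→/slux/kehu, c→ge), → overwrote.
Next I call keep openup(p→/kulur/leted/mamu), and observe brulus.


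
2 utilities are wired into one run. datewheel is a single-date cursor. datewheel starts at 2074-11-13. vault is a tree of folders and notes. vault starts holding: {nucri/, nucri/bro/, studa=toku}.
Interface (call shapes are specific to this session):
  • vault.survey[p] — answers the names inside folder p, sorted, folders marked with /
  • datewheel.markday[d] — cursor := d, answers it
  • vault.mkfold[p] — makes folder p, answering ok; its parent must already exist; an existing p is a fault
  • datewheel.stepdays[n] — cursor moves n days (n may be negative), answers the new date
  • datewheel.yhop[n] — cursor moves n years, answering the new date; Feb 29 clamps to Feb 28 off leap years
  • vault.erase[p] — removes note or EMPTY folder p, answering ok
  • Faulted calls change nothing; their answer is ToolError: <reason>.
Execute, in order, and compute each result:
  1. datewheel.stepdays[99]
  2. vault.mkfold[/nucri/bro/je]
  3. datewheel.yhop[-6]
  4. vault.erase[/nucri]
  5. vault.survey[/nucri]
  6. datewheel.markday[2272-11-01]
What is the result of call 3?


>> datewheel.stepdays(n='99')
<< 2075-02-20
>> vault.mkfold(p='/nucri/bro/je')
<< ok
>> datewheel.yhop(n='-6')
<< 2069-02-20
>> vault.erase(p='/nucri')
<< ToolError: not empty
>> vault.survey(p='/nucri')
<< [bro/]
>> datewheel.markday(d='2272-11-01')
<< 2272-11-01

Answer: 2069-02-20


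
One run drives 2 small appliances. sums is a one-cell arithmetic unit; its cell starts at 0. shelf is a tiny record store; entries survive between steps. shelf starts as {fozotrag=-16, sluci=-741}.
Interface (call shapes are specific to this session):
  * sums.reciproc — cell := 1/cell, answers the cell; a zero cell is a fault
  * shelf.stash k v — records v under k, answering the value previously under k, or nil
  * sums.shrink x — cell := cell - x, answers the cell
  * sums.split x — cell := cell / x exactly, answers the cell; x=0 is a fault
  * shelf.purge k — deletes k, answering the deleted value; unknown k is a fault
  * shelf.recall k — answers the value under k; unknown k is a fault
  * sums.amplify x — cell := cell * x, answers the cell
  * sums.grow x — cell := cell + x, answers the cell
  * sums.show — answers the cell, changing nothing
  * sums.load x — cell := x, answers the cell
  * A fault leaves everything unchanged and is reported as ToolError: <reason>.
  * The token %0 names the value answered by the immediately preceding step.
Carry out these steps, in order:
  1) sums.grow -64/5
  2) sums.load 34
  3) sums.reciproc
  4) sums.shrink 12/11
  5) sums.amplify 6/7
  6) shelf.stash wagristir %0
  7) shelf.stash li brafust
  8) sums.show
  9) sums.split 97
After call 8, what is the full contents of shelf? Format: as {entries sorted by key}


! grow(x=-64/5) ~> -64/5
! load(x=34) ~> 34
! reciproc() ~> 1/34
! shrink(x=12/11) ~> -397/374
! amplify(x=6/7) ~> -1191/1309
! stash(k=wagristir, v=%0) ~> nil
! stash(k=li, v=brafust) ~> nil
! show() ~> -1191/1309
! split(x=97) ~> -1191/126973

Answer: {fozotrag=-16, li=brafust, sluci=-741, wagristir=-1191/1309}


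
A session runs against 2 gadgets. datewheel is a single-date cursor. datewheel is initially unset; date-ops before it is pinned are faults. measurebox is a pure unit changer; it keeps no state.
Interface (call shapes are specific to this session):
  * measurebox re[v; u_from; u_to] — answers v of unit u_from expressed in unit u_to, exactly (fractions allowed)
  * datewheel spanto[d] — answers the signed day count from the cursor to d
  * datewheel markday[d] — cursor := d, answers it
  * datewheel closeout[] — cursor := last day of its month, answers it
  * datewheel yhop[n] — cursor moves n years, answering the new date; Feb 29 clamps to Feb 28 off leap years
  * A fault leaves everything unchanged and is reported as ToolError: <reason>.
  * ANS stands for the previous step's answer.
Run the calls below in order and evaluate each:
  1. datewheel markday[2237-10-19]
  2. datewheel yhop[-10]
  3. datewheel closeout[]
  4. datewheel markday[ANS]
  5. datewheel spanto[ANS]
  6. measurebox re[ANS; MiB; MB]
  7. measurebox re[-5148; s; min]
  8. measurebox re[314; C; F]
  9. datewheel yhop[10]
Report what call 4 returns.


Invoking datewheel markday using d='2237-10-19': 2237-10-19.
Using datewheel yhop using n='-10', and see 2227-10-19.
Next I call datewheel closeout(), and observe 2227-10-31.
Then datewheel markday using d='ANS', and get 2227-10-31.
Calling datewheel spanto using d='ANS', which returns 0.
I call measurebox re using v='ANS', u_from='MiB', u_to='MB', which returns 0.
I run measurebox re using v='-5148', u_from='s', u_to='min', and see -429/5.
I call measurebox re using v='314', u_from='C', u_to='F', and observe 2986/5.
I invoke datewheel yhop using n='10', and see 2237-10-31.

Answer: 2227-10-31


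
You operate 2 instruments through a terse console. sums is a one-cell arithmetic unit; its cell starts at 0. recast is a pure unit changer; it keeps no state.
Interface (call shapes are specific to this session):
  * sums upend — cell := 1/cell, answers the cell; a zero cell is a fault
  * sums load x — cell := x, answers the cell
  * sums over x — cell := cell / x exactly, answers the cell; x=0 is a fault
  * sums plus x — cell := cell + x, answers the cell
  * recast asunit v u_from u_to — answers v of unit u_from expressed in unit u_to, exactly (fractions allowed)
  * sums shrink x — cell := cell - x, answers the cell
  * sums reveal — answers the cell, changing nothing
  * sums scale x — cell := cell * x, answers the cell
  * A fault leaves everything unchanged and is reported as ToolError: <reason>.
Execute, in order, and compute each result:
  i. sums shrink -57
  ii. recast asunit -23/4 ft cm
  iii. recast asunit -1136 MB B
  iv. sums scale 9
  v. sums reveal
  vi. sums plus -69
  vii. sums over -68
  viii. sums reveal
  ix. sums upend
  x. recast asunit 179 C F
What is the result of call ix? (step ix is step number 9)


Answer: -17/111

Derivation:
CALL sums shrink[x: -57]
RET  57
CALL recast asunit[v: -23/4; u_from: ft; u_to: cm]
RET  -8763/50
CALL recast asunit[v: -1136; u_from: MB; u_to: B]
RET  -1136000000
CALL sums scale[x: 9]
RET  513
CALL sums reveal[]
RET  513
CALL sums plus[x: -69]
RET  444
CALL sums over[x: -68]
RET  -111/17
CALL sums reveal[]
RET  -111/17
CALL sums upend[]
RET  -17/111
CALL recast asunit[v: 179; u_from: C; u_to: F]
RET  1771/5


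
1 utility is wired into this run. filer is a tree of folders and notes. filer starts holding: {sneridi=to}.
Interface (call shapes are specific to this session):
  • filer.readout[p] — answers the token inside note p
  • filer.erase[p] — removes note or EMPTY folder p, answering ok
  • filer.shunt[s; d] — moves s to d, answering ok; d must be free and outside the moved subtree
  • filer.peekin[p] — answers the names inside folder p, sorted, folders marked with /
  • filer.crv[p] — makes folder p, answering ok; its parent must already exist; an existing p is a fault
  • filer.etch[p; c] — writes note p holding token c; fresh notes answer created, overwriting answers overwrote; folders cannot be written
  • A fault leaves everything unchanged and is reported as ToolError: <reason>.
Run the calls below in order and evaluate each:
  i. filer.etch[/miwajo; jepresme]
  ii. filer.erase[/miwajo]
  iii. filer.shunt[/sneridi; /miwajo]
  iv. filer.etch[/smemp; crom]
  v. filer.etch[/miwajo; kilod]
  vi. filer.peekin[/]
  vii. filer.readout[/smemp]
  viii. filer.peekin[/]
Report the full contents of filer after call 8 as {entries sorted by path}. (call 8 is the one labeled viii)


Answer: {miwajo=kilod, smemp=crom}

Derivation:
# 1. filer.etch(p→/miwajo, c→jepresme) : created
# 2. filer.erase(p→/miwajo) : ok
# 3. filer.shunt(s→/sneridi, d→/miwajo) : ok
# 4. filer.etch(p→/smemp, c→crom) : created
# 5. filer.etch(p→/miwajo, c→kilod) : overwrote
# 6. filer.peekin(p→/) : [miwajo, smemp]
# 7. filer.readout(p→/smemp) : crom
# 8. filer.peekin(p→/) : [miwajo, smemp]


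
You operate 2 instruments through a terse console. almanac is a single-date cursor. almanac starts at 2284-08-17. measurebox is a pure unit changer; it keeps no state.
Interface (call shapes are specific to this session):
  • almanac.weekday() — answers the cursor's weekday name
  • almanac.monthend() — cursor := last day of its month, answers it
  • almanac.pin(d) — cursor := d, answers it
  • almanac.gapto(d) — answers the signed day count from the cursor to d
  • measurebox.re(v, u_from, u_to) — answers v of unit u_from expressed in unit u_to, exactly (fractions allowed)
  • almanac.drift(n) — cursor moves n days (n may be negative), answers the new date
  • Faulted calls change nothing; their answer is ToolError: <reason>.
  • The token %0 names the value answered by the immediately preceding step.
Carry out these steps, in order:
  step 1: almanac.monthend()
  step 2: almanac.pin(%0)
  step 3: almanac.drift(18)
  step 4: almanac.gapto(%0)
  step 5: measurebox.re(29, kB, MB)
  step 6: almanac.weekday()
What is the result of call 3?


Answer: 2284-09-18

Derivation:
> monthend
:: 2284-08-31
> pin d: %0
:: 2284-08-31
> drift n: 18
:: 2284-09-18
> gapto d: %0
:: 0
> re v: 29 u_from: kB u_to: MB
:: 29/1000
> weekday
:: Thursday


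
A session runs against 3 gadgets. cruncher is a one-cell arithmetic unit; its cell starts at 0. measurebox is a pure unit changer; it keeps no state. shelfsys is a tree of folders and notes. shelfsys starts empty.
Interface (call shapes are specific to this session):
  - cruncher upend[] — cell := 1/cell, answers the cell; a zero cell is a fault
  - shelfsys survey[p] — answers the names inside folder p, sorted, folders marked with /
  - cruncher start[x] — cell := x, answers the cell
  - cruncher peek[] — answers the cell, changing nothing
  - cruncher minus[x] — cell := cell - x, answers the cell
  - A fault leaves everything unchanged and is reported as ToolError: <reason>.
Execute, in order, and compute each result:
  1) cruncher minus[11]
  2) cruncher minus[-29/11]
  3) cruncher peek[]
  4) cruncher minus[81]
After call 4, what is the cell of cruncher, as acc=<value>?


==> cruncher minus(x='11')
<== -11
==> cruncher minus(x='-29/11')
<== -92/11
==> cruncher peek()
<== -92/11
==> cruncher minus(x='81')
<== -983/11

Answer: acc=-983/11


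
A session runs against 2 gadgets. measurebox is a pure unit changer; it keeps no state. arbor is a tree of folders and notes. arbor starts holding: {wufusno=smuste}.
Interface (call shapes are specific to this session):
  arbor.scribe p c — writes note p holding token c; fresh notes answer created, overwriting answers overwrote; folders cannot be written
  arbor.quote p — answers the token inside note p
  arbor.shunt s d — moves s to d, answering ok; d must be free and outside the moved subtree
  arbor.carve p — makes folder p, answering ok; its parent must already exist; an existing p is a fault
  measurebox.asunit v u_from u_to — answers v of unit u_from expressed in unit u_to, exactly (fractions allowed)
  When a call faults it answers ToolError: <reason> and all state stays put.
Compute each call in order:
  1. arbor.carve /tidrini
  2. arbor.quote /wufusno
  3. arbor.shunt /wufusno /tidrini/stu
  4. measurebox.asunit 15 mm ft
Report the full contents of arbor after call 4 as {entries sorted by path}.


Answer: {tidrini/, tidrini/stu=smuste}

Derivation:
I call arbor.carve(/tidrini), and observe ok.
Invoking arbor.quote(/wufusno), — result: smuste.
I run arbor.shunt(/wufusno, /tidrini/stu), giving ok.
I run measurebox.asunit(15, mm, ft): 25/508.


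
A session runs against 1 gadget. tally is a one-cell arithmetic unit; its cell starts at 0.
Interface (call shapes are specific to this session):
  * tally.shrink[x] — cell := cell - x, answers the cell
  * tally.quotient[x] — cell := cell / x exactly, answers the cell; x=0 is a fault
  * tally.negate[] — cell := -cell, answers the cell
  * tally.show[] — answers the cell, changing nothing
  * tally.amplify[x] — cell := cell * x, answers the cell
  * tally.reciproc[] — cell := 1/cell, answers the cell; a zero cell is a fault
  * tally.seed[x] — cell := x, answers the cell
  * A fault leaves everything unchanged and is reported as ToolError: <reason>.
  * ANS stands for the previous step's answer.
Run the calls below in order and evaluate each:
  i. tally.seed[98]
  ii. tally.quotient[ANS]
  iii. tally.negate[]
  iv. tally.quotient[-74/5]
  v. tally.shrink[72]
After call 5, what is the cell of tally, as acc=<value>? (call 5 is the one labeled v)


Answer: acc=-5323/74

Derivation:
% tally.seed x→98
  98
% tally.quotient x→ANS
  1
% tally.negate
  -1
% tally.quotient x→-74/5
  5/74
% tally.shrink x→72
  -5323/74


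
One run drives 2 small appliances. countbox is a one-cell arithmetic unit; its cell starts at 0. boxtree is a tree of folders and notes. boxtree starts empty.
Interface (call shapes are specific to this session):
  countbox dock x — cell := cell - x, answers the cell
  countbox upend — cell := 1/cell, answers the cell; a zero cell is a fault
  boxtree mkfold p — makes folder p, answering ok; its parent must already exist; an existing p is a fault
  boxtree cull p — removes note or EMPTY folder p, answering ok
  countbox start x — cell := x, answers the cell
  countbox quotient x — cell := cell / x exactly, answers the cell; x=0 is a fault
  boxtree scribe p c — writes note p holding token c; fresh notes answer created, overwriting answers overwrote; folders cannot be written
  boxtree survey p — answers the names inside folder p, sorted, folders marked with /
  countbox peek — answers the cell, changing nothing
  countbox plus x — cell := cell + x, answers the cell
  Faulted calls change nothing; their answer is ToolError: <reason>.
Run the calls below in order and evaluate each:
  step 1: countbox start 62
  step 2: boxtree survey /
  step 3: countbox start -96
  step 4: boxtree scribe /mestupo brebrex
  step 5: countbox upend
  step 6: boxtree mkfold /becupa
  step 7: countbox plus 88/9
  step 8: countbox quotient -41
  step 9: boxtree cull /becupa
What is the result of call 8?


Answer: -2813/11808

Derivation:
$ countbox start x=62
  62
$ boxtree survey p=/
  []
$ countbox start x=-96
  -96
$ boxtree scribe p=/mestupo c=brebrex
  created
$ countbox upend
  -1/96
$ boxtree mkfold p=/becupa
  ok
$ countbox plus x=88/9
  2813/288
$ countbox quotient x=-41
  -2813/11808
$ boxtree cull p=/becupa
  ok


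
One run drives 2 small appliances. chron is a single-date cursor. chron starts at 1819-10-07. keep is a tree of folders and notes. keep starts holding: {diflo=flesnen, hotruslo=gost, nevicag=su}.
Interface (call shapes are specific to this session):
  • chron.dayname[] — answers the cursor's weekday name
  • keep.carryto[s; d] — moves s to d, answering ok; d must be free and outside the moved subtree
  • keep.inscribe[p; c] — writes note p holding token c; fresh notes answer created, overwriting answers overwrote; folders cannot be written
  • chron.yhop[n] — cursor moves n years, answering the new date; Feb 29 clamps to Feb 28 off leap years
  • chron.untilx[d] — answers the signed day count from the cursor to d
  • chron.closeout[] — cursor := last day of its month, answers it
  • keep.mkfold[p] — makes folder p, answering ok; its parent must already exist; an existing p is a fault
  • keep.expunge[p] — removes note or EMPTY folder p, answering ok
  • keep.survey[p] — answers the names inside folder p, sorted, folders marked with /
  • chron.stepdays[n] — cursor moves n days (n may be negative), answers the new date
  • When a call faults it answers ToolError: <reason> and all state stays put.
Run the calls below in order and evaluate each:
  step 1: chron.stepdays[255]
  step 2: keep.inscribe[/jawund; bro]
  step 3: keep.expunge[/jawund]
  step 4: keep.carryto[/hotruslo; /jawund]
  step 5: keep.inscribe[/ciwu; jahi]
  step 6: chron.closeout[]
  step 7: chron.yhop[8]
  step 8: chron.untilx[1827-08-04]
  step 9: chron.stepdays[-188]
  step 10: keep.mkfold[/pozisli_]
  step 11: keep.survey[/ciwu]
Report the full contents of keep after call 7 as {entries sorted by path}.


Answer: {ciwu=jahi, diflo=flesnen, jawund=gost, nevicag=su}

Derivation:
;; 1. stepdays(n: 255) -> 1820-06-18
;; 2. inscribe(p: /jawund, c: bro) -> created
;; 3. expunge(p: /jawund) -> ok
;; 4. carryto(s: /hotruslo, d: /jawund) -> ok
;; 5. inscribe(p: /ciwu, c: jahi) -> created
;; 6. closeout() -> 1820-06-30
;; 7. yhop(n: 8) -> 1828-06-30
;; 8. untilx(d: 1827-08-04) -> -331
;; 9. stepdays(n: -188) -> 1827-12-25
;; 10. mkfold(p: /pozisli_) -> ok
;; 11. survey(p: /ciwu) -> ToolError: not a directory


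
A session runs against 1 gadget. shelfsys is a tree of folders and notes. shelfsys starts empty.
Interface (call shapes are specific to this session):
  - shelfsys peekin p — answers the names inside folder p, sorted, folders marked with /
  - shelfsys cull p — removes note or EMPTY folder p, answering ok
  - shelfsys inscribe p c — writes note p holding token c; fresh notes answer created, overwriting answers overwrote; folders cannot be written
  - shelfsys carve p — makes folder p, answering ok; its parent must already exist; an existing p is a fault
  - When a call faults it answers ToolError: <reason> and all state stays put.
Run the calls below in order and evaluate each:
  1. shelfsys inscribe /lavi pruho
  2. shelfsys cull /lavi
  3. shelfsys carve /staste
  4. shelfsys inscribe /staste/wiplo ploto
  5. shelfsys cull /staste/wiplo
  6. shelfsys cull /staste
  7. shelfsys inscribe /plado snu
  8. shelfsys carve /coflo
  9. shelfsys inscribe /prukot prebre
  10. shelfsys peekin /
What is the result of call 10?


% 1. shelfsys inscribe(p: /lavi, c: pruho) ~> created
% 2. shelfsys cull(p: /lavi) ~> ok
% 3. shelfsys carve(p: /staste) ~> ok
% 4. shelfsys inscribe(p: /staste/wiplo, c: ploto) ~> created
% 5. shelfsys cull(p: /staste/wiplo) ~> ok
% 6. shelfsys cull(p: /staste) ~> ok
% 7. shelfsys inscribe(p: /plado, c: snu) ~> created
% 8. shelfsys carve(p: /coflo) ~> ok
% 9. shelfsys inscribe(p: /prukot, c: prebre) ~> created
% 10. shelfsys peekin(p: /) ~> [coflo/, plado, prukot]

Answer: [coflo/, plado, prukot]


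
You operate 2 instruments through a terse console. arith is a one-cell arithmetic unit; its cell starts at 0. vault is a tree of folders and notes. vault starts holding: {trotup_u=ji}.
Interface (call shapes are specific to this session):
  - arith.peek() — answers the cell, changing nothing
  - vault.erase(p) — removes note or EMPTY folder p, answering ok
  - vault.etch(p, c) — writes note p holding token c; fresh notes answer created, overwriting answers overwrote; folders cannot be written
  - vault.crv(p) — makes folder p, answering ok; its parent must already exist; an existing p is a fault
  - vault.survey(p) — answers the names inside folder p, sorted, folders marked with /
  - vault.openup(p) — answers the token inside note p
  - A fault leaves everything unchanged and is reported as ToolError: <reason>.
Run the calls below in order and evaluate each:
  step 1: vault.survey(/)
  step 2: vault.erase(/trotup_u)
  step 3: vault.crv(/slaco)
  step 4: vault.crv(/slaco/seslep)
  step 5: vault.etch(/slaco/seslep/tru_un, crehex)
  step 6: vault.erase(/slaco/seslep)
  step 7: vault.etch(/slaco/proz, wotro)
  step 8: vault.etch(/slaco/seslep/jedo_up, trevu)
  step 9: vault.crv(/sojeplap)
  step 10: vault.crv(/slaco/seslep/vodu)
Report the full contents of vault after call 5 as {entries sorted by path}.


Answer: {slaco/, slaco/seslep/, slaco/seslep/tru_un=crehex}

Derivation:
CALL vault.survey[p=/]
RET  [trotup_u]
CALL vault.erase[p=/trotup_u]
RET  ok
CALL vault.crv[p=/slaco]
RET  ok
CALL vault.crv[p=/slaco/seslep]
RET  ok
CALL vault.etch[p=/slaco/seslep/tru_un; c=crehex]
RET  created
CALL vault.erase[p=/slaco/seslep]
RET  ToolError: not empty
CALL vault.etch[p=/slaco/proz; c=wotro]
RET  created
CALL vault.etch[p=/slaco/seslep/jedo_up; c=trevu]
RET  created
CALL vault.crv[p=/sojeplap]
RET  ok
CALL vault.crv[p=/slaco/seslep/vodu]
RET  ok


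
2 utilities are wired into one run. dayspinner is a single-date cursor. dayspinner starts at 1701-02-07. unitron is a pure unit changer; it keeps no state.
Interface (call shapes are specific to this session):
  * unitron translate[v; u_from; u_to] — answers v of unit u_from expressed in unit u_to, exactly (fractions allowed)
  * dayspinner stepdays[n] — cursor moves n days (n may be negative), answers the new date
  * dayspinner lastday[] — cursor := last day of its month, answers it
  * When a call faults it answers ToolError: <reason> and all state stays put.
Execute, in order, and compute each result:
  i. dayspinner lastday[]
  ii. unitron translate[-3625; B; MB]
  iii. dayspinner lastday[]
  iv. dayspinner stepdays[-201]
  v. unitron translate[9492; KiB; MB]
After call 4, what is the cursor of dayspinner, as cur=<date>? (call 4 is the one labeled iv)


Answer: cur=1700-08-11

Derivation:
·→ dayspinner lastday()
·← 1701-02-28
·→ unitron translate(v=-3625, u_from=B, u_to=MB)
·← -29/8000
·→ dayspinner lastday()
·← 1701-02-28
·→ dayspinner stepdays(n=-201)
·← 1700-08-11
·→ unitron translate(v=9492, u_from=KiB, u_to=MB)
·← 151872/15625


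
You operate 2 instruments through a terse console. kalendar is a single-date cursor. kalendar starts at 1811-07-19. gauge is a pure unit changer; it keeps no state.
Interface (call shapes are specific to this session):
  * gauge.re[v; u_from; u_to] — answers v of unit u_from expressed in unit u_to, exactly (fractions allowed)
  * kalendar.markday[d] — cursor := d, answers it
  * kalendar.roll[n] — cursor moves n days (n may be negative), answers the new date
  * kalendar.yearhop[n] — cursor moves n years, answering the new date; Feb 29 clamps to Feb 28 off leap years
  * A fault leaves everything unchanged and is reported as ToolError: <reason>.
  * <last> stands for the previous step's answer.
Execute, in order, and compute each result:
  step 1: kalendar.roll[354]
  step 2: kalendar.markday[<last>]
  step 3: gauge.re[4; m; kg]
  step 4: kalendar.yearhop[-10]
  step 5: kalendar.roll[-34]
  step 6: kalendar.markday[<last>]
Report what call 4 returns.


Answer: 1802-07-07

Derivation:
→ roll(n→354)
← 1812-07-07
→ markday(d→<last>)
← 1812-07-07
→ re(v→4, u_from→m, u_to→kg)
← ToolError: incompatible units
→ yearhop(n→-10)
← 1802-07-07
→ roll(n→-34)
← 1802-06-03
→ markday(d→<last>)
← 1802-06-03


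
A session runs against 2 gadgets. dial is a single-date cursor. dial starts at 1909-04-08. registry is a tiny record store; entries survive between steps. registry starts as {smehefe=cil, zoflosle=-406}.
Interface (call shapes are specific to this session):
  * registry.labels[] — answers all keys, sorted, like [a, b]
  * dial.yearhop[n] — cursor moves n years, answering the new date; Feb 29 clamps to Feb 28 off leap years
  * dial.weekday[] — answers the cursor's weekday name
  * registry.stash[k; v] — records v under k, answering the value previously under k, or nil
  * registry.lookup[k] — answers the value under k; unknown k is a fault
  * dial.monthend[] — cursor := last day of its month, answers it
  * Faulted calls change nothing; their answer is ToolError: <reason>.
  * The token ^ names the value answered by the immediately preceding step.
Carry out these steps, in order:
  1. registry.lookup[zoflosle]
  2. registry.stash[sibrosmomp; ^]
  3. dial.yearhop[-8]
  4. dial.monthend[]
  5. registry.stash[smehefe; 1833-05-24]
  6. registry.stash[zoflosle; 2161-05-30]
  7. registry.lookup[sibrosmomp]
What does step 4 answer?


Answer: 1901-04-30

Derivation:
→ registry.lookup(zoflosle)
← -406
→ registry.stash(sibrosmomp, ^)
← nil
→ dial.yearhop(-8)
← 1901-04-08
→ dial.monthend()
← 1901-04-30
→ registry.stash(smehefe, 1833-05-24)
← cil
→ registry.stash(zoflosle, 2161-05-30)
← -406
→ registry.lookup(sibrosmomp)
← -406


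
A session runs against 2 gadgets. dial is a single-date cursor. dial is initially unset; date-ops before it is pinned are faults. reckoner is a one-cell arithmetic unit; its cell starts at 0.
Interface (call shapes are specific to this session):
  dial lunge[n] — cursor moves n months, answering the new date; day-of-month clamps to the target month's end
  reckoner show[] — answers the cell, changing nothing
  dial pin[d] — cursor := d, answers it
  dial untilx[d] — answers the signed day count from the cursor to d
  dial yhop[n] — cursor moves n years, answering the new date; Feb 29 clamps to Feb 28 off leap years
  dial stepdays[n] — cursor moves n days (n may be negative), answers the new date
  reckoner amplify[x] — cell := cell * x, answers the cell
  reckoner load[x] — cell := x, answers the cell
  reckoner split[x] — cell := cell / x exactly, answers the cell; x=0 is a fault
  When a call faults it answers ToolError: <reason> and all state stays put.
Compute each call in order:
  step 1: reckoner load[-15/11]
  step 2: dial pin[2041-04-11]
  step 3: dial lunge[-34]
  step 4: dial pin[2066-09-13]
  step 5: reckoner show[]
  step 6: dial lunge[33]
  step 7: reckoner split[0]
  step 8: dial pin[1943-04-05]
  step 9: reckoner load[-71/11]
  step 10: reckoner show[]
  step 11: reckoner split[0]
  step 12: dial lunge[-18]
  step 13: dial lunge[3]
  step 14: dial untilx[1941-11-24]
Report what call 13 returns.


Answer: 1942-01-05

Derivation:
I invoke reckoner load on x='-15/11', and observe -15/11.
Now I run dial pin on d='2041-04-11', yielding 2041-04-11.
I invoke dial lunge on n='-34', which returns 2038-06-11.
I invoke dial pin on d='2066-09-13': 2066-09-13.
Invoking reckoner show: -15/11.
Then dial lunge on n='33', which returns 2069-06-13.
Calling reckoner split on x='0': ToolError: division by zero.
Then dial pin on d='1943-04-05', giving 1943-04-05.
Using reckoner load on x='-71/11', yielding -71/11.
Using reckoner show(), — result: -71/11.
I call reckoner split on x='0', and observe ToolError: division by zero.
I try dial lunge on n='-18', and observe 1941-10-05.
Next I call dial lunge on n='3', and observe 1942-01-05.
Invoking dial untilx on d='1941-11-24', which returns -42.


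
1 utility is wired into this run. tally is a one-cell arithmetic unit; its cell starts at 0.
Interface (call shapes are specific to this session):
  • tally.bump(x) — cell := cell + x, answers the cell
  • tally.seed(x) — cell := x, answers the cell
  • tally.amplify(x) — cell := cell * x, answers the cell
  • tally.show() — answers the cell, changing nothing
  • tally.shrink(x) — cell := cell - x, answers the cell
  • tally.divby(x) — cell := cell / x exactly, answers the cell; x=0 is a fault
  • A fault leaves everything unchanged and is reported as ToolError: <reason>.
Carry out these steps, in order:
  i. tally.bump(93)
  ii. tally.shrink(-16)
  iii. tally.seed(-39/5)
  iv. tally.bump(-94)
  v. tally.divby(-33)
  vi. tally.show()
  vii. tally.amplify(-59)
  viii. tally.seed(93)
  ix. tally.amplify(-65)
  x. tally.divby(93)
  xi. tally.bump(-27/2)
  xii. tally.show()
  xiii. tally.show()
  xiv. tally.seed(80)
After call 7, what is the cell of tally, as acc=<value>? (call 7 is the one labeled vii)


! bump(x→93) == 93
! shrink(x→-16) == 109
! seed(x→-39/5) == -39/5
! bump(x→-94) == -509/5
! divby(x→-33) == 509/165
! show() == 509/165
! amplify(x→-59) == -30031/165
! seed(x→93) == 93
! amplify(x→-65) == -6045
! divby(x→93) == -65
! bump(x→-27/2) == -157/2
! show() == -157/2
! show() == -157/2
! seed(x→80) == 80

Answer: acc=-30031/165


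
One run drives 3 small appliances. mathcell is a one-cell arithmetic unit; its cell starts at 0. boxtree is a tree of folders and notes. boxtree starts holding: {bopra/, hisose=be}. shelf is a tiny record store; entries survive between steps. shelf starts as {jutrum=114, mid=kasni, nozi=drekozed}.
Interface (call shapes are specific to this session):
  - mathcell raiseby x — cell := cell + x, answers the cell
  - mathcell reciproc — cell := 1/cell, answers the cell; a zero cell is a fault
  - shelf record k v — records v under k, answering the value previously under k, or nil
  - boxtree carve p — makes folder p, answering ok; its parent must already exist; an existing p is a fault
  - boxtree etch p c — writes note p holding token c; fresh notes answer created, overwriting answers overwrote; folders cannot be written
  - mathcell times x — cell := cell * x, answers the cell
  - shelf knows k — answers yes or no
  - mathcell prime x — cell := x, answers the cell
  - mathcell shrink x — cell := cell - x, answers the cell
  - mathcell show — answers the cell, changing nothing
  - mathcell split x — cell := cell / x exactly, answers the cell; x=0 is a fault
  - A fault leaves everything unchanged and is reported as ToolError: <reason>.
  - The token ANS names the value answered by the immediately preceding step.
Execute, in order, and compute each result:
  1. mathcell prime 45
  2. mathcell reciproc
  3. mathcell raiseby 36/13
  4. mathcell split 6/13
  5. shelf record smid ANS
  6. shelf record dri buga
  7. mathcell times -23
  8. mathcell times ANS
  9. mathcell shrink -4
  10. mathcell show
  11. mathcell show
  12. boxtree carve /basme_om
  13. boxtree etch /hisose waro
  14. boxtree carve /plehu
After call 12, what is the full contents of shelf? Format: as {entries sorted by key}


Answer: {dri=buga, jutrum=114, mid=kasni, nozi=drekozed, smid=1633/270}

Derivation:
-- 1. mathcell prime(x='45') => 45
-- 2. mathcell reciproc() => 1/45
-- 3. mathcell raiseby(x='36/13') => 1633/585
-- 4. mathcell split(x='6/13') => 1633/270
-- 5. shelf record(k='smid', v='ANS') => nil
-- 6. shelf record(k='dri', v='buga') => nil
-- 7. mathcell times(x='-23') => -37559/270
-- 8. mathcell times(x='ANS') => 1410678481/72900
-- 9. mathcell shrink(x='-4') => 1410970081/72900
-- 10. mathcell show() => 1410970081/72900
-- 11. mathcell show() => 1410970081/72900
-- 12. boxtree carve(p='/basme_om') => ok
-- 13. boxtree etch(p='/hisose', c='waro') => overwrote
-- 14. boxtree carve(p='/plehu') => ok


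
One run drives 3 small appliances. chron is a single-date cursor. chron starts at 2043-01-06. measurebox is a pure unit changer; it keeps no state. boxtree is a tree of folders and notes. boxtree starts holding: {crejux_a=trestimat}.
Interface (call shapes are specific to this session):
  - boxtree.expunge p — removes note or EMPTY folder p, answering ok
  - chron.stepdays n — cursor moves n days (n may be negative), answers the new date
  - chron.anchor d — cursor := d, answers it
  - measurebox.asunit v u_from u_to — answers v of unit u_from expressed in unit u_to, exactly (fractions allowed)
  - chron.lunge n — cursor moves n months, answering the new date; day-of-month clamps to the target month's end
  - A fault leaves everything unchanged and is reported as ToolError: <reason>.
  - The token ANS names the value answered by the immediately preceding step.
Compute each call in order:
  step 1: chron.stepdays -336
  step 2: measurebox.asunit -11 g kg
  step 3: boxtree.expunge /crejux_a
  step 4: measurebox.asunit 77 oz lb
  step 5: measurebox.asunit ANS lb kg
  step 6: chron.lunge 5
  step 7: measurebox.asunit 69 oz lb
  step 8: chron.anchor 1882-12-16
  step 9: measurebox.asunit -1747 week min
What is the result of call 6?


Next I call chron.stepdays(-336), and get 2042-02-04.
I invoke measurebox.asunit(-11, g, kg), — result: -11/1000.
I use boxtree.expunge(/crejux_a), giving ok.
I call measurebox.asunit(77, oz, lb), which returns 77/16.
Then measurebox.asunit(ANS, lb, kg): 3492661249/1600000000.
I invoke chron.lunge(5), which returns 2042-07-04.
I try measurebox.asunit(69, oz, lb), giving 69/16.
Then chron.anchor(1882-12-16), and get 1882-12-16.
I run measurebox.asunit(-1747, week, min), and see -17609760.

Answer: 2042-07-04


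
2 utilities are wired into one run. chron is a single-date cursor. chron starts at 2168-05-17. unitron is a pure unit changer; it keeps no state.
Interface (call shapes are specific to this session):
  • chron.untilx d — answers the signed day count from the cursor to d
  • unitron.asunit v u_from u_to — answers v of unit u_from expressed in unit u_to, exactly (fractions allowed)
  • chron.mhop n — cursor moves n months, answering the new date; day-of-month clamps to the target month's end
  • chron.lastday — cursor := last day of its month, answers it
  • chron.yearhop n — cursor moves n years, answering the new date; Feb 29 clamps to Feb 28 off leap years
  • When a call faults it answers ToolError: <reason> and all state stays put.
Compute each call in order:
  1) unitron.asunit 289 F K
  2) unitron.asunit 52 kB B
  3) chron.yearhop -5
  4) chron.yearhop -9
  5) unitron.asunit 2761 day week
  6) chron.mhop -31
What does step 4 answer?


==> unitron.asunit(v: 289, u_from: F, u_to: K)
<== 74867/180
==> unitron.asunit(v: 52, u_from: kB, u_to: B)
<== 52000
==> chron.yearhop(n: -5)
<== 2163-05-17
==> chron.yearhop(n: -9)
<== 2154-05-17
==> unitron.asunit(v: 2761, u_from: day, u_to: week)
<== 2761/7
==> chron.mhop(n: -31)
<== 2151-10-17

Answer: 2154-05-17


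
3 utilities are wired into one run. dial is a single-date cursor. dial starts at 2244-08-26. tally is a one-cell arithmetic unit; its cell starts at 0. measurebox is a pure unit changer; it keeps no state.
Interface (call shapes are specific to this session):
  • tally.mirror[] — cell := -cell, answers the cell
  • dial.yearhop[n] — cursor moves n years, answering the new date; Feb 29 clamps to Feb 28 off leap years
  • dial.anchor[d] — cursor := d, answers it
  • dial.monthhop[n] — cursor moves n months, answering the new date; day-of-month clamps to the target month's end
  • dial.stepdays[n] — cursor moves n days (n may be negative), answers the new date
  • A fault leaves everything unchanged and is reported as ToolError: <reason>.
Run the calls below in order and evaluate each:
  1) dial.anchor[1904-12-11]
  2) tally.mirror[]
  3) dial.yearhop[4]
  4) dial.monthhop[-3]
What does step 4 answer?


Step: anchor[d→1904-12-11]
Result: 1904-12-11
Step: mirror[]
Result: 0
Step: yearhop[n→4]
Result: 1908-12-11
Step: monthhop[n→-3]
Result: 1908-09-11

Answer: 1908-09-11
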